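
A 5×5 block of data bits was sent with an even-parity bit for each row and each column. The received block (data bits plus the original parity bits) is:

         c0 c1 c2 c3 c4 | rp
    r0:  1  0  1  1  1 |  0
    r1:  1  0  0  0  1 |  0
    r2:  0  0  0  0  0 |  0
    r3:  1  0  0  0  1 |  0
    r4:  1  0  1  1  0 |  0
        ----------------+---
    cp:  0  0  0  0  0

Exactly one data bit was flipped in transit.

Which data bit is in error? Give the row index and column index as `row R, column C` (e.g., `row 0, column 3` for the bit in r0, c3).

Recompute each row's even parity and compare to rp:
  r0: data parity 0, sent rp 0 → ok
  r1: data parity 0, sent rp 0 → ok
  r2: data parity 0, sent rp 0 → ok
  r3: data parity 0, sent rp 0 → ok
  r4: data parity 1, sent rp 0 → mismatch
Recompute each column's even parity and compare to cp:
  c0: data parity 0, sent cp 0 → ok
  c1: data parity 0, sent cp 0 → ok
  c2: data parity 0, sent cp 0 → ok
  c3: data parity 0, sent cp 0 → ok
  c4: data parity 1, sent cp 0 → mismatch
Exactly one row (r4) and one column (c4) fail → the flipped bit is at their intersection.

row 4, column 4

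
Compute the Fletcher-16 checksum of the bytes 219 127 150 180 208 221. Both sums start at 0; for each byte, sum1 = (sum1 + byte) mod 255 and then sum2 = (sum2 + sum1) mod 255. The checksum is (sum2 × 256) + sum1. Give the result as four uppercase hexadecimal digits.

Running sums (mod 255):
  after byte 0 (219): sum1=219, sum2=219
  after byte 1 (127): sum1=91, sum2=55
  after byte 2 (150): sum1=241, sum2=41
  after byte 3 (180): sum1=166, sum2=207
  after byte 4 (208): sum1=119, sum2=71
  after byte 5 (221): sum1=85, sum2=156
Checksum = sum2·256 + sum1 = 156·256 + 85 = 40021 = 0x9C55.

9C55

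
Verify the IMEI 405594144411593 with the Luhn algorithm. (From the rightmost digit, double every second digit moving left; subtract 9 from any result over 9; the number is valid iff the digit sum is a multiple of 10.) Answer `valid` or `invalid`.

invalid

From the right, keep odd positions and double even positions (subtract 9 from any doubled value over 9):
  doubled (positions 2,4,...): 9 2 8 8 8 1 0 → sum 36
  kept (positions 1,3,...): 3 5 1 4 1 9 5 4 → sum 32
Total = 68.
68 mod 10 = 8, so the number is invalid.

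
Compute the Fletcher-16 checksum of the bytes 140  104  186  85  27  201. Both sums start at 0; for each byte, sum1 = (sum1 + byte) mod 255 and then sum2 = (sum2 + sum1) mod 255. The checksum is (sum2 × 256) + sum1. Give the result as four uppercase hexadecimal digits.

40E9

Running sums (mod 255):
  after byte 0 (140): sum1=140, sum2=140
  after byte 1 (104): sum1=244, sum2=129
  after byte 2 (186): sum1=175, sum2=49
  after byte 3 (85): sum1=5, sum2=54
  after byte 4 (27): sum1=32, sum2=86
  after byte 5 (201): sum1=233, sum2=64
Checksum = sum2·256 + sum1 = 64·256 + 233 = 16617 = 0x40E9.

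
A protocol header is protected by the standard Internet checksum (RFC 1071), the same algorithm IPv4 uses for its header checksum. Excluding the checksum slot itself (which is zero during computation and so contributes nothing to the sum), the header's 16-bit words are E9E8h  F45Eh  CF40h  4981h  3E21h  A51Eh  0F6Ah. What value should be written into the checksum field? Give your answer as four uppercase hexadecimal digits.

164C

One's-complement addition (fold any carry out of bit 15 back into bit 0):
  0xE9E8 + 0xF45E = 0x1DE46 → wrap carry → 0xDE47
  0xDE47 + 0xCF40 = 0x1AD87 → wrap carry → 0xAD88
  0xAD88 + 0x4981 = 0x0F709
  0xF709 + 0x3E21 = 0x1352A → wrap carry → 0x352B
  0x352B + 0xA51E = 0x0DA49
  0xDA49 + 0x0F6A = 0x0E9B3
One's-complement sum = 0xE9B3.
Checksum = ~0xE9B3 & 0xFFFF = 0x164C.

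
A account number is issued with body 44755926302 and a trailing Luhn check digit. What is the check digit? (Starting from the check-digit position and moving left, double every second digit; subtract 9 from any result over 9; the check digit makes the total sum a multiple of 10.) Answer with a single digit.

8

Partial digits right→left: 2 0 3 6 2 9 5 5 7 4 4
Double every second digit counting from the check-digit position (so the 1st, 3rd, 5th, ... of the partial from the right).
  doubled (with −9 where >9): 4 6 4 1 5 8 → sum 28
  kept as-is: 0 6 9 5 4 → sum 24
Total = 28 + 24 = 52.
Check digit = (10 − (52 mod 10)) mod 10 = 8.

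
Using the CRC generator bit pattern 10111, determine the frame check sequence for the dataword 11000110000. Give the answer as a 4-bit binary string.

Append 4 zeros: 110001100000000. Divide by 10111 (XOR where the leading bit is 1):
  pos 0: 11000 XOR 10111 = 01111
  pos 1: 11111 XOR 10111 = 01000
  pos 2: 10001 XOR 10111 = 00110
  pos 4: 11000 XOR 10111 = 01111
  pos 5: 11110 XOR 10111 = 01001
  pos 6: 10010 XOR 10111 = 00101
  pos 8: 10100 XOR 10111 = 00011
Remainder (last 4 bits) = 1100. This is the CRC / FCS.

1100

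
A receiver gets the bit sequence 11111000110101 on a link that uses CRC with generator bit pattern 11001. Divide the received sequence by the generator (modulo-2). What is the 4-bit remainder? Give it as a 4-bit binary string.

0000

Modulo-2 division of 11111000110101 by 11001:
  pos 0: 11111 XOR 11001 = 00110
  pos 2: 11000 XOR 11001 = 00001
  pos 6: 10110 XOR 11001 = 01111
  pos 7: 11111 XOR 11001 = 00110
  pos 9: 11001 XOR 11001 = 00000
Remainder = 0000 (zero — the frame passes the CRC check).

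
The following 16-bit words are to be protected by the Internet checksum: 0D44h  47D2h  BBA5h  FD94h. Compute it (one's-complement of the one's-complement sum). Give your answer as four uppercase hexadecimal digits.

One's-complement addition (fold any carry out of bit 15 back into bit 0):
  0x0D44 + 0x47D2 = 0x05516
  0x5516 + 0xBBA5 = 0x110BB → wrap carry → 0x10BC
  0x10BC + 0xFD94 = 0x10E50 → wrap carry → 0x0E51
One's-complement sum = 0x0E51.
Checksum = ~0x0E51 & 0xFFFF = 0xF1AE.

F1AE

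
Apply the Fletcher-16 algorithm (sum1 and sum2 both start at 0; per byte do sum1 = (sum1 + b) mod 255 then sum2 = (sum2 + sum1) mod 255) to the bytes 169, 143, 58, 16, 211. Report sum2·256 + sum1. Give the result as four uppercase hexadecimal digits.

3157

Running sums (mod 255):
  after byte 0 (169): sum1=169, sum2=169
  after byte 1 (143): sum1=57, sum2=226
  after byte 2 (58): sum1=115, sum2=86
  after byte 3 (16): sum1=131, sum2=217
  after byte 4 (211): sum1=87, sum2=49
Checksum = sum2·256 + sum1 = 49·256 + 87 = 12631 = 0x3157.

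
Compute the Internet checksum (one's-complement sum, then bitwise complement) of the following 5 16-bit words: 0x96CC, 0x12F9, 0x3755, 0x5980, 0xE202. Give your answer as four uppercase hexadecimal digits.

E361

One's-complement addition (fold any carry out of bit 15 back into bit 0):
  0x96CC + 0x12F9 = 0x0A9C5
  0xA9C5 + 0x3755 = 0x0E11A
  0xE11A + 0x5980 = 0x13A9A → wrap carry → 0x3A9B
  0x3A9B + 0xE202 = 0x11C9D → wrap carry → 0x1C9E
One's-complement sum = 0x1C9E.
Checksum = ~0x1C9E & 0xFFFF = 0xE361.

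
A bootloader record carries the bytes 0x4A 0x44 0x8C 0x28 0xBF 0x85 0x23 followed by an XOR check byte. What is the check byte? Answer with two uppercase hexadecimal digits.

XOR the bytes together:
  start with 0x4A
  0x4A ⊕ 0x44 = 0x0E
  0x0E ⊕ 0x8C = 0x82
  0x82 ⊕ 0x28 = 0xAA
  0xAA ⊕ 0xBF = 0x15
  0x15 ⊕ 0x85 = 0x90
  0x90 ⊕ 0x23 = 0xB3

B3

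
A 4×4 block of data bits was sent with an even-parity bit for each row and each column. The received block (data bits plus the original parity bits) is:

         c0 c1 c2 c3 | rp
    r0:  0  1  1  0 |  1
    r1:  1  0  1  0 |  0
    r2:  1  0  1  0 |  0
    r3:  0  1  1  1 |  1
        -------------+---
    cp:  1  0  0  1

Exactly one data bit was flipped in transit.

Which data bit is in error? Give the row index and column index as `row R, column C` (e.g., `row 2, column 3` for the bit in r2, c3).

Recompute each row's even parity and compare to rp:
  r0: data parity 0, sent rp 1 → mismatch
  r1: data parity 0, sent rp 0 → ok
  r2: data parity 0, sent rp 0 → ok
  r3: data parity 1, sent rp 1 → ok
Recompute each column's even parity and compare to cp:
  c0: data parity 0, sent cp 1 → mismatch
  c1: data parity 0, sent cp 0 → ok
  c2: data parity 0, sent cp 0 → ok
  c3: data parity 1, sent cp 1 → ok
Exactly one row (r0) and one column (c0) fail → the flipped bit is at their intersection.

row 0, column 0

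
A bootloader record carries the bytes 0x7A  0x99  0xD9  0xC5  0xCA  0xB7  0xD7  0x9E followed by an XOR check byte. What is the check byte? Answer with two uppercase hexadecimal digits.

CB

XOR the bytes together:
  start with 0x7A
  0x7A ⊕ 0x99 = 0xE3
  0xE3 ⊕ 0xD9 = 0x3A
  0x3A ⊕ 0xC5 = 0xFF
  0xFF ⊕ 0xCA = 0x35
  0x35 ⊕ 0xB7 = 0x82
  0x82 ⊕ 0xD7 = 0x55
  0x55 ⊕ 0x9E = 0xCB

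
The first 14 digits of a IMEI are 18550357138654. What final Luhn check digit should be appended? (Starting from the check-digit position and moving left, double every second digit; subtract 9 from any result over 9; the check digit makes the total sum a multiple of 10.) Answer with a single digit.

9

Partial digits right→left: 4 5 6 8 3 1 7 5 3 0 5 5 8 1
Double every second digit counting from the check-digit position (so the 1st, 3rd, 5th, ... of the partial from the right).
  doubled (with −9 where >9): 8 3 6 5 6 1 7 → sum 36
  kept as-is: 5 8 1 5 0 5 1 → sum 25
Total = 36 + 25 = 61.
Check digit = (10 − (61 mod 10)) mod 10 = 9.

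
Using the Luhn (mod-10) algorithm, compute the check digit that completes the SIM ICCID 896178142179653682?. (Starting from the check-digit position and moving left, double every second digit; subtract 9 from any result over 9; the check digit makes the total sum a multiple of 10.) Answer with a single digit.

Partial digits right→left: 2 8 6 3 5 6 9 7 1 2 4 1 8 7 1 6 9 8
Double every second digit counting from the check-digit position (so the 1st, 3rd, 5th, ... of the partial from the right).
  doubled (with −9 where >9): 4 3 1 9 2 8 7 2 9 → sum 45
  kept as-is: 8 3 6 7 2 1 7 6 8 → sum 48
Total = 45 + 48 = 93.
Check digit = (10 − (93 mod 10)) mod 10 = 7.

7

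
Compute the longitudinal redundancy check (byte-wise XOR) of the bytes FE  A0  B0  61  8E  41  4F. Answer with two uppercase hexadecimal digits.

0F

XOR the bytes together:
  start with 0xFE
  0xFE ⊕ 0xA0 = 0x5E
  0x5E ⊕ 0xB0 = 0xEE
  0xEE ⊕ 0x61 = 0x8F
  0x8F ⊕ 0x8E = 0x01
  0x01 ⊕ 0x41 = 0x40
  0x40 ⊕ 0x4F = 0x0F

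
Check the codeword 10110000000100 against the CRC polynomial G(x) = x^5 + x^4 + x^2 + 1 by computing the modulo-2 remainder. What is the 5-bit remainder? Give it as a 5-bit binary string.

Modulo-2 division of 10110000000100 by 110101:
  pos 0: 101100 XOR 110101 = 011001
  pos 1: 110010 XOR 110101 = 000111
  pos 4: 111000 XOR 110101 = 001101
  pos 6: 110101 XOR 110101 = 000000
Remainder = 00000 (zero — the frame passes the CRC check).

00000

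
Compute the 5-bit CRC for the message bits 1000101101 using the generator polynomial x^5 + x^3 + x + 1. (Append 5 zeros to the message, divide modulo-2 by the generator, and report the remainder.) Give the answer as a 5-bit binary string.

00100

Append 5 zeros: 100010110100000. Divide by 101011 (XOR where the leading bit is 1):
  pos 0: 100010 XOR 101011 = 001001
  pos 2: 100111 XOR 101011 = 001100
  pos 4: 110001 XOR 101011 = 011010
  pos 5: 110100 XOR 101011 = 011111
  pos 6: 111110 XOR 101011 = 010101
  pos 7: 101010 XOR 101011 = 000001
Remainder (last 5 bits) = 00100. This is the CRC / FCS.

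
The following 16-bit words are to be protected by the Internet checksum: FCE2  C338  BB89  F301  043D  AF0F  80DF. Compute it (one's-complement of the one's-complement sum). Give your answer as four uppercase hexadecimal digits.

One's-complement addition (fold any carry out of bit 15 back into bit 0):
  0xFCE2 + 0xC338 = 0x1C01A → wrap carry → 0xC01B
  0xC01B + 0xBB89 = 0x17BA4 → wrap carry → 0x7BA5
  0x7BA5 + 0xF301 = 0x16EA6 → wrap carry → 0x6EA7
  0x6EA7 + 0x043D = 0x072E4
  0x72E4 + 0xAF0F = 0x121F3 → wrap carry → 0x21F4
  0x21F4 + 0x80DF = 0x0A2D3
One's-complement sum = 0xA2D3.
Checksum = ~0xA2D3 & 0xFFFF = 0x5D2C.

5D2C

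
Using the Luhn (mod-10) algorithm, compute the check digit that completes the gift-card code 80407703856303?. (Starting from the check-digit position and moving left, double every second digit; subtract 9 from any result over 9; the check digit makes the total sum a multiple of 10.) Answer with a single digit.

3

Partial digits right→left: 3 0 3 6 5 8 3 0 7 7 0 4 0 8
Double every second digit counting from the check-digit position (so the 1st, 3rd, 5th, ... of the partial from the right).
  doubled (with −9 where >9): 6 6 1 6 5 0 0 → sum 24
  kept as-is: 0 6 8 0 7 4 8 → sum 33
Total = 24 + 33 = 57.
Check digit = (10 − (57 mod 10)) mod 10 = 3.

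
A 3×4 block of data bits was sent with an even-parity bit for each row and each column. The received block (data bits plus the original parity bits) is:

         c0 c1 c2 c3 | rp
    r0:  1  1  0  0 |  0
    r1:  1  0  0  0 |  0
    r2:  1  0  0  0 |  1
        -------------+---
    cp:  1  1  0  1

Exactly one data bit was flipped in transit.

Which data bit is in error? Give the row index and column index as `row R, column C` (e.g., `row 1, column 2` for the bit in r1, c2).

row 1, column 3

Recompute each row's even parity and compare to rp:
  r0: data parity 0, sent rp 0 → ok
  r1: data parity 1, sent rp 0 → mismatch
  r2: data parity 1, sent rp 1 → ok
Recompute each column's even parity and compare to cp:
  c0: data parity 1, sent cp 1 → ok
  c1: data parity 1, sent cp 1 → ok
  c2: data parity 0, sent cp 0 → ok
  c3: data parity 0, sent cp 1 → mismatch
Exactly one row (r1) and one column (c3) fail → the flipped bit is at their intersection.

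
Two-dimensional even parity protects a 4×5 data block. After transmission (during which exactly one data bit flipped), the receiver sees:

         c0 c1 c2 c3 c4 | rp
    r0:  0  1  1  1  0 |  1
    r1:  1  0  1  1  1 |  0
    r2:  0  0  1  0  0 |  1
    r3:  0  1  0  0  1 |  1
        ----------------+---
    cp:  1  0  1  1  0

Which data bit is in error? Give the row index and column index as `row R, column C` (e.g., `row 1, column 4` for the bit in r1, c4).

Recompute each row's even parity and compare to rp:
  r0: data parity 1, sent rp 1 → ok
  r1: data parity 0, sent rp 0 → ok
  r2: data parity 1, sent rp 1 → ok
  r3: data parity 0, sent rp 1 → mismatch
Recompute each column's even parity and compare to cp:
  c0: data parity 1, sent cp 1 → ok
  c1: data parity 0, sent cp 0 → ok
  c2: data parity 1, sent cp 1 → ok
  c3: data parity 0, sent cp 1 → mismatch
  c4: data parity 0, sent cp 0 → ok
Exactly one row (r3) and one column (c3) fail → the flipped bit is at their intersection.

row 3, column 3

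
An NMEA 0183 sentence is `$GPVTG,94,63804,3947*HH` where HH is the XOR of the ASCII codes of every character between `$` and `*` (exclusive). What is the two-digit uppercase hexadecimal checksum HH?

43

XOR the ASCII codes of the payload characters:
  'G' = 0x47 → acc = 0x47
  'P' = 0x50 → acc = 0x17
  'V' = 0x56 → acc = 0x41
  'T' = 0x54 → acc = 0x15
  'G' = 0x47 → acc = 0x52
  ',' = 0x2C → acc = 0x7E
  '9' = 0x39 → acc = 0x47
  '4' = 0x34 → acc = 0x73
  ',' = 0x2C → acc = 0x5F
  '6' = 0x36 → acc = 0x69
  '3' = 0x33 → acc = 0x5A
  '8' = 0x38 → acc = 0x62
  '0' = 0x30 → acc = 0x52
  '4' = 0x34 → acc = 0x66
  ',' = 0x2C → acc = 0x4A
  '3' = 0x33 → acc = 0x79
  '9' = 0x39 → acc = 0x40
  '4' = 0x34 → acc = 0x74
  '7' = 0x37 → acc = 0x43
Checksum = 0x43.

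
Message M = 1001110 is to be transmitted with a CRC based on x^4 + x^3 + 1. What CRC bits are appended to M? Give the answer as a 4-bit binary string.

Append 4 zeros: 10011100000. Divide by 11001 (XOR where the leading bit is 1):
  pos 0: 10011 XOR 11001 = 01010
  pos 1: 10101 XOR 11001 = 01100
  pos 2: 11000 XOR 11001 = 00001
  pos 6: 10000 XOR 11001 = 01001
Remainder (last 4 bits) = 1001. This is the CRC / FCS.

1001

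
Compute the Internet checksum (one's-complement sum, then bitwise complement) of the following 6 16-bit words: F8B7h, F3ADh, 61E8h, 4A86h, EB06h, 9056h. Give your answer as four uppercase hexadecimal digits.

EBCD

One's-complement addition (fold any carry out of bit 15 back into bit 0):
  0xF8B7 + 0xF3AD = 0x1EC64 → wrap carry → 0xEC65
  0xEC65 + 0x61E8 = 0x14E4D → wrap carry → 0x4E4E
  0x4E4E + 0x4A86 = 0x098D4
  0x98D4 + 0xEB06 = 0x183DA → wrap carry → 0x83DB
  0x83DB + 0x9056 = 0x11431 → wrap carry → 0x1432
One's-complement sum = 0x1432.
Checksum = ~0x1432 & 0xFFFF = 0xEBCD.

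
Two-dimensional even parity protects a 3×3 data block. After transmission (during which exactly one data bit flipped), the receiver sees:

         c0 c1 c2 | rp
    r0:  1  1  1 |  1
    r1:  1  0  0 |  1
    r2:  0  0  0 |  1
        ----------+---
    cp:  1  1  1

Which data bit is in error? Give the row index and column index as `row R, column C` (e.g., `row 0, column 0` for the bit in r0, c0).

Recompute each row's even parity and compare to rp:
  r0: data parity 1, sent rp 1 → ok
  r1: data parity 1, sent rp 1 → ok
  r2: data parity 0, sent rp 1 → mismatch
Recompute each column's even parity and compare to cp:
  c0: data parity 0, sent cp 1 → mismatch
  c1: data parity 1, sent cp 1 → ok
  c2: data parity 1, sent cp 1 → ok
Exactly one row (r2) and one column (c0) fail → the flipped bit is at their intersection.

row 2, column 0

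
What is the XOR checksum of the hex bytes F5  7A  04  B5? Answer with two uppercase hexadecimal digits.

XOR the bytes together:
  start with 0xF5
  0xF5 ⊕ 0x7A = 0x8F
  0x8F ⊕ 0x04 = 0x8B
  0x8B ⊕ 0xB5 = 0x3E

3E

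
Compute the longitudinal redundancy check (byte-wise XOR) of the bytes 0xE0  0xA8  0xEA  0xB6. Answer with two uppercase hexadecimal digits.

14

XOR the bytes together:
  start with 0xE0
  0xE0 ⊕ 0xA8 = 0x48
  0x48 ⊕ 0xEA = 0xA2
  0xA2 ⊕ 0xB6 = 0x14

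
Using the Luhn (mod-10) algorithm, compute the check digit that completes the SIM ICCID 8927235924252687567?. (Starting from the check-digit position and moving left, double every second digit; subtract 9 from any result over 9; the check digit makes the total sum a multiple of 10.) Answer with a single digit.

Partial digits right→left: 7 6 5 7 8 6 2 5 2 4 2 9 5 3 2 7 2 9 8
Double every second digit counting from the check-digit position (so the 1st, 3rd, 5th, ... of the partial from the right).
  doubled (with −9 where >9): 5 1 7 4 4 4 1 4 4 7 → sum 41
  kept as-is: 6 7 6 5 4 9 3 7 9 → sum 56
Total = 41 + 56 = 97.
Check digit = (10 − (97 mod 10)) mod 10 = 3.

3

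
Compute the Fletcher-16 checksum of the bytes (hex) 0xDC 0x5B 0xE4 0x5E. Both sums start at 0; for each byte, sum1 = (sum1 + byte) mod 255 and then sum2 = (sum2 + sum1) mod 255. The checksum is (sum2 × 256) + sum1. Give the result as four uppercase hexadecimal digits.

Running sums (mod 255):
  after byte 0 (0xDC): sum1=220, sum2=220
  after byte 1 (0x5B): sum1=56, sum2=21
  after byte 2 (0xE4): sum1=29, sum2=50
  after byte 3 (0x5E): sum1=123, sum2=173
Checksum = sum2·256 + sum1 = 173·256 + 123 = 44411 = 0xAD7B.

AD7B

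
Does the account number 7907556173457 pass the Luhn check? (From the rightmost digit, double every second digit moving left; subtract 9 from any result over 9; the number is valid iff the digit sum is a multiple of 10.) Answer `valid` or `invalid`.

valid

From the right, keep odd positions and double even positions (subtract 9 from any doubled value over 9):
  doubled (positions 2,4,...): 1 6 2 1 5 9 → sum 24
  kept (positions 1,3,...): 7 4 7 6 5 0 7 → sum 36
Total = 60.
60 mod 10 = 0, so the number is valid.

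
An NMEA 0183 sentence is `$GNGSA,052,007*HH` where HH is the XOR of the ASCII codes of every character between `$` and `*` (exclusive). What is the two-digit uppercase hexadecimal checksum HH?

XOR the ASCII codes of the payload characters:
  'G' = 0x47 → acc = 0x47
  'N' = 0x4E → acc = 0x09
  'G' = 0x47 → acc = 0x4E
  'S' = 0x53 → acc = 0x1D
  'A' = 0x41 → acc = 0x5C
  ',' = 0x2C → acc = 0x70
  '0' = 0x30 → acc = 0x40
  '5' = 0x35 → acc = 0x75
  '2' = 0x32 → acc = 0x47
  ',' = 0x2C → acc = 0x6B
  '0' = 0x30 → acc = 0x5B
  '0' = 0x30 → acc = 0x6B
  '7' = 0x37 → acc = 0x5C
Checksum = 0x5C.

5C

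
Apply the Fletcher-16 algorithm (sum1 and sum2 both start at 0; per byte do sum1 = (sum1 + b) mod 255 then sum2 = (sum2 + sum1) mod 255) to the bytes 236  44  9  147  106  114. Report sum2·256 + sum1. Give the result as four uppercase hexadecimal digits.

Running sums (mod 255):
  after byte 0 (236): sum1=236, sum2=236
  after byte 1 (44): sum1=25, sum2=6
  after byte 2 (9): sum1=34, sum2=40
  after byte 3 (147): sum1=181, sum2=221
  after byte 4 (106): sum1=32, sum2=253
  after byte 5 (114): sum1=146, sum2=144
Checksum = sum2·256 + sum1 = 144·256 + 146 = 37010 = 0x9092.

9092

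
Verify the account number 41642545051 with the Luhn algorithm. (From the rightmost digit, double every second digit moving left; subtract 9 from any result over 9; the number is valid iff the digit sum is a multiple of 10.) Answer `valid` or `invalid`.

valid

From the right, keep odd positions and double even positions (subtract 9 from any doubled value over 9):
  doubled (positions 2,4,...): 1 1 1 8 2 → sum 13
  kept (positions 1,3,...): 1 0 4 2 6 4 → sum 17
Total = 30.
30 mod 10 = 0, so the number is valid.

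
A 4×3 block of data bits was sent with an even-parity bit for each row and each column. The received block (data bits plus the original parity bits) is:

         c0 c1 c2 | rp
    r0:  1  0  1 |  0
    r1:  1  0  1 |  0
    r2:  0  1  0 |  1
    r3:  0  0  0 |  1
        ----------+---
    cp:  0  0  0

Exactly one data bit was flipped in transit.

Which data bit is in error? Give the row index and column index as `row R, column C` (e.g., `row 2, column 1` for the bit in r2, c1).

Recompute each row's even parity and compare to rp:
  r0: data parity 0, sent rp 0 → ok
  r1: data parity 0, sent rp 0 → ok
  r2: data parity 1, sent rp 1 → ok
  r3: data parity 0, sent rp 1 → mismatch
Recompute each column's even parity and compare to cp:
  c0: data parity 0, sent cp 0 → ok
  c1: data parity 1, sent cp 0 → mismatch
  c2: data parity 0, sent cp 0 → ok
Exactly one row (r3) and one column (c1) fail → the flipped bit is at their intersection.

row 3, column 1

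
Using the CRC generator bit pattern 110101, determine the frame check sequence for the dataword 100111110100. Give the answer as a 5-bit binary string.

01000

Append 5 zeros: 10011111010000000. Divide by 110101 (XOR where the leading bit is 1):
  pos 0: 100111 XOR 110101 = 010010
  pos 1: 100101 XOR 110101 = 010000
  pos 2: 100001 XOR 110101 = 010100
  pos 3: 101000 XOR 110101 = 011101
  pos 4: 111011 XOR 110101 = 001110
  pos 6: 111000 XOR 110101 = 001101
  pos 8: 110100 XOR 110101 = 000001
Remainder (last 5 bits) = 01000. This is the CRC / FCS.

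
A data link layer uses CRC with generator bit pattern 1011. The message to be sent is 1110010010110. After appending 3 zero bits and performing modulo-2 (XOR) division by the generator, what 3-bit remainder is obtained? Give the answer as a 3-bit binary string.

Append 3 zeros: 1110010010110000. Divide by 1011 (XOR where the leading bit is 1):
  pos 0: 1110 XOR 1011 = 0101
  pos 1: 1010 XOR 1011 = 0001
  pos 4: 1100 XOR 1011 = 0111
  pos 5: 1111 XOR 1011 = 0100
  pos 6: 1000 XOR 1011 = 0011
  pos 8: 1111 XOR 1011 = 0100
  pos 9: 1000 XOR 1011 = 0011
  pos 11: 1100 XOR 1011 = 0111
  pos 12: 1110 XOR 1011 = 0101
Remainder (last 3 bits) = 101. This is the CRC / FCS.

101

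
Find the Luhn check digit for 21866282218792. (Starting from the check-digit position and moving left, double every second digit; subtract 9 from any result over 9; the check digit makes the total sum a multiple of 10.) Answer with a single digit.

Partial digits right→left: 2 9 7 8 1 2 2 8 2 6 6 8 1 2
Double every second digit counting from the check-digit position (so the 1st, 3rd, 5th, ... of the partial from the right).
  doubled (with −9 where >9): 4 5 2 4 4 3 2 → sum 24
  kept as-is: 9 8 2 8 6 8 2 → sum 43
Total = 24 + 43 = 67.
Check digit = (10 − (67 mod 10)) mod 10 = 3.

3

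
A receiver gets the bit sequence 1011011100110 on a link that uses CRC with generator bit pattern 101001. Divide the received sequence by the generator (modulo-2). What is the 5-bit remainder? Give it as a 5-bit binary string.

Modulo-2 division of 1011011100110 by 101001:
  pos 0: 101101 XOR 101001 = 000100
  pos 3: 100110 XOR 101001 = 001111
  pos 5: 111101 XOR 101001 = 010100
  pos 6: 101001 XOR 101001 = 000000
Remainder = 00000 (zero — the frame passes the CRC check).

00000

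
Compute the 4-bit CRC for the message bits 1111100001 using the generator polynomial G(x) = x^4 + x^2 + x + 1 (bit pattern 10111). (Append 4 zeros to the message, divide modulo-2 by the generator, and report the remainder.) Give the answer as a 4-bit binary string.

1001

Append 4 zeros: 11111000010000. Divide by 10111 (XOR where the leading bit is 1):
  pos 0: 11111 XOR 10111 = 01000
  pos 1: 10000 XOR 10111 = 00111
  pos 3: 11100 XOR 10111 = 01011
  pos 4: 10110 XOR 10111 = 00001
  pos 8: 11000 XOR 10111 = 01111
  pos 9: 11110 XOR 10111 = 01001
Remainder (last 4 bits) = 1001. This is the CRC / FCS.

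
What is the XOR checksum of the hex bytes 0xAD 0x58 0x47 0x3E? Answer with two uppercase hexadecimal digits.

8C

XOR the bytes together:
  start with 0xAD
  0xAD ⊕ 0x58 = 0xF5
  0xF5 ⊕ 0x47 = 0xB2
  0xB2 ⊕ 0x3E = 0x8C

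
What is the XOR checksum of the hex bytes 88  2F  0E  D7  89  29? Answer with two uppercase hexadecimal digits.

XOR the bytes together:
  start with 0x88
  0x88 ⊕ 0x2F = 0xA7
  0xA7 ⊕ 0x0E = 0xA9
  0xA9 ⊕ 0xD7 = 0x7E
  0x7E ⊕ 0x89 = 0xF7
  0xF7 ⊕ 0x29 = 0xDE

DE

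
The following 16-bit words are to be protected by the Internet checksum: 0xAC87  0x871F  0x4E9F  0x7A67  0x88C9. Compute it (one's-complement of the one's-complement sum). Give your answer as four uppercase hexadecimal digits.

One's-complement addition (fold any carry out of bit 15 back into bit 0):
  0xAC87 + 0x871F = 0x133A6 → wrap carry → 0x33A7
  0x33A7 + 0x4E9F = 0x08246
  0x8246 + 0x7A67 = 0x0FCAD
  0xFCAD + 0x88C9 = 0x18576 → wrap carry → 0x8577
One's-complement sum = 0x8577.
Checksum = ~0x8577 & 0xFFFF = 0x7A88.

7A88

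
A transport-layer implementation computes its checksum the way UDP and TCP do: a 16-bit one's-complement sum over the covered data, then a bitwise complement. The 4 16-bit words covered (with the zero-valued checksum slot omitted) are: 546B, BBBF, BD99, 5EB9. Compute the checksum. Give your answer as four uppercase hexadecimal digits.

One's-complement addition (fold any carry out of bit 15 back into bit 0):
  0x546B + 0xBBBF = 0x1102A → wrap carry → 0x102B
  0x102B + 0xBD99 = 0x0CDC4
  0xCDC4 + 0x5EB9 = 0x12C7D → wrap carry → 0x2C7E
One's-complement sum = 0x2C7E.
Checksum = ~0x2C7E & 0xFFFF = 0xD381.

D381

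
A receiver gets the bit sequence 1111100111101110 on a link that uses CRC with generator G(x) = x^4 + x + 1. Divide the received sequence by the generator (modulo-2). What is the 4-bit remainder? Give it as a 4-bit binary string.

1110

Modulo-2 division of 1111100111101110 by 10011:
  pos 0: 11111 XOR 10011 = 01100
  pos 1: 11000 XOR 10011 = 01011
  pos 2: 10110 XOR 10011 = 00101
  pos 4: 10111 XOR 10011 = 00100
  pos 6: 10011 XOR 10011 = 00000
Remainder = 1110 (nonzero — an error is detected).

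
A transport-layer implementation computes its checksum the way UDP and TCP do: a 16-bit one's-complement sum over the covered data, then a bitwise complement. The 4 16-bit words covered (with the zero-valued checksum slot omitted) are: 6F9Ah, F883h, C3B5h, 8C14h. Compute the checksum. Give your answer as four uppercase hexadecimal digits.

4817

One's-complement addition (fold any carry out of bit 15 back into bit 0):
  0x6F9A + 0xF883 = 0x1681D → wrap carry → 0x681E
  0x681E + 0xC3B5 = 0x12BD3 → wrap carry → 0x2BD4
  0x2BD4 + 0x8C14 = 0x0B7E8
One's-complement sum = 0xB7E8.
Checksum = ~0xB7E8 & 0xFFFF = 0x4817.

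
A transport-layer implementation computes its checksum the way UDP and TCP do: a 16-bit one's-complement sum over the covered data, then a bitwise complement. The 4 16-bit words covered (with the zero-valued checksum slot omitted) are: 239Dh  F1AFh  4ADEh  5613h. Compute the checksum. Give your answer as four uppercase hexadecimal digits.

49C1

One's-complement addition (fold any carry out of bit 15 back into bit 0):
  0x239D + 0xF1AF = 0x1154C → wrap carry → 0x154D
  0x154D + 0x4ADE = 0x0602B
  0x602B + 0x5613 = 0x0B63E
One's-complement sum = 0xB63E.
Checksum = ~0xB63E & 0xFFFF = 0x49C1.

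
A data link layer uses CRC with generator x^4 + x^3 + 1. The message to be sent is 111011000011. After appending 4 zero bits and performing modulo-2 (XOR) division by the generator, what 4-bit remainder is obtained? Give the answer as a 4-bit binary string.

Append 4 zeros: 1110110000110000. Divide by 11001 (XOR where the leading bit is 1):
  pos 0: 11101 XOR 11001 = 00100
  pos 2: 10010 XOR 11001 = 01011
  pos 3: 10110 XOR 11001 = 01111
  pos 4: 11110 XOR 11001 = 00111
  pos 6: 11101 XOR 11001 = 00100
  pos 8: 10010 XOR 11001 = 01011
  pos 9: 10110 XOR 11001 = 01111
  pos 10: 11110 XOR 11001 = 00111
Remainder (last 4 bits) = 1110. This is the CRC / FCS.

1110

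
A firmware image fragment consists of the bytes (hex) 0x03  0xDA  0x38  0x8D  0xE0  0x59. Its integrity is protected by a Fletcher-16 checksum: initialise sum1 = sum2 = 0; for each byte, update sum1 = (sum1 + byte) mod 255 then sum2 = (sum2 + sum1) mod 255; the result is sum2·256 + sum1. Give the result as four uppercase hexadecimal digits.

Running sums (mod 255):
  after byte 0 (0x03): sum1=3, sum2=3
  after byte 1 (0xDA): sum1=221, sum2=224
  after byte 2 (0x38): sum1=22, sum2=246
  after byte 3 (0x8D): sum1=163, sum2=154
  after byte 4 (0xE0): sum1=132, sum2=31
  after byte 5 (0x59): sum1=221, sum2=252
Checksum = sum2·256 + sum1 = 252·256 + 221 = 64733 = 0xFCDD.

FCDD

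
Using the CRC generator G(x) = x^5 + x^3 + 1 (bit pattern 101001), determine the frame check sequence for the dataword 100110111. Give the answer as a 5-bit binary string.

Append 5 zeros: 10011011100000. Divide by 101001 (XOR where the leading bit is 1):
  pos 0: 100110 XOR 101001 = 001111
  pos 2: 111111 XOR 101001 = 010110
  pos 3: 101101 XOR 101001 = 000100
  pos 6: 100000 XOR 101001 = 001001
  pos 8: 100100 XOR 101001 = 001101
Remainder (last 5 bits) = 01101. This is the CRC / FCS.

01101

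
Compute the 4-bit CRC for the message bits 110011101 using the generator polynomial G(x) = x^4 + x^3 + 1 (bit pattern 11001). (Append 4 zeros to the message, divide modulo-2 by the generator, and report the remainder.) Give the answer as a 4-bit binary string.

0001

Append 4 zeros: 1100111010000. Divide by 11001 (XOR where the leading bit is 1):
  pos 0: 11001 XOR 11001 = 00000
  pos 5: 11010 XOR 11001 = 00011
  pos 8: 11000 XOR 11001 = 00001
Remainder (last 4 bits) = 0001. This is the CRC / FCS.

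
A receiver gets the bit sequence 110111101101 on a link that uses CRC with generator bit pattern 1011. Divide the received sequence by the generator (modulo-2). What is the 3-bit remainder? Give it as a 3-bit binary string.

010

Modulo-2 division of 110111101101 by 1011:
  pos 0: 1101 XOR 1011 = 0110
  pos 1: 1101 XOR 1011 = 0110
  pos 2: 1101 XOR 1011 = 0110
  pos 3: 1101 XOR 1011 = 0110
  pos 4: 1100 XOR 1011 = 0111
  pos 5: 1111 XOR 1011 = 0100
  pos 6: 1001 XOR 1011 = 0010
  pos 8: 1001 XOR 1011 = 0010
Remainder = 010 (nonzero — an error is detected).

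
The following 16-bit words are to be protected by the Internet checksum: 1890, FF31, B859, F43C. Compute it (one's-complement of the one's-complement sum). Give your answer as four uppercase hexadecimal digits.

One's-complement addition (fold any carry out of bit 15 back into bit 0):
  0x1890 + 0xFF31 = 0x117C1 → wrap carry → 0x17C2
  0x17C2 + 0xB859 = 0x0D01B
  0xD01B + 0xF43C = 0x1C457 → wrap carry → 0xC458
One's-complement sum = 0xC458.
Checksum = ~0xC458 & 0xFFFF = 0x3BA7.

3BA7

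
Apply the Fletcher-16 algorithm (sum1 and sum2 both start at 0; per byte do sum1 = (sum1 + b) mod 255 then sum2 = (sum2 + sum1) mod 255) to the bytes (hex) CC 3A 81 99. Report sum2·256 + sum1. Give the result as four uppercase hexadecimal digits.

7E22

Running sums (mod 255):
  after byte 0 (CC): sum1=204, sum2=204
  after byte 1 (3A): sum1=7, sum2=211
  after byte 2 (81): sum1=136, sum2=92
  after byte 3 (99): sum1=34, sum2=126
Checksum = sum2·256 + sum1 = 126·256 + 34 = 32290 = 0x7E22.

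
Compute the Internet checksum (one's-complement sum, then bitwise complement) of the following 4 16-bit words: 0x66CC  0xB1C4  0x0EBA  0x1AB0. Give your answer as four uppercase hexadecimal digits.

BE04

One's-complement addition (fold any carry out of bit 15 back into bit 0):
  0x66CC + 0xB1C4 = 0x11890 → wrap carry → 0x1891
  0x1891 + 0x0EBA = 0x0274B
  0x274B + 0x1AB0 = 0x041FB
One's-complement sum = 0x41FB.
Checksum = ~0x41FB & 0xFFFF = 0xBE04.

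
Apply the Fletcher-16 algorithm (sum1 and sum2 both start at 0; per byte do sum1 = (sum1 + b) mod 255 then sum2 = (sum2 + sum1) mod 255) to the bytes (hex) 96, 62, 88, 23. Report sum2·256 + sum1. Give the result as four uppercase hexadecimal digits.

Running sums (mod 255):
  after byte 0 (96): sum1=150, sum2=150
  after byte 1 (62): sum1=248, sum2=143
  after byte 2 (88): sum1=129, sum2=17
  after byte 3 (23): sum1=164, sum2=181
Checksum = sum2·256 + sum1 = 181·256 + 164 = 46500 = 0xB5A4.

B5A4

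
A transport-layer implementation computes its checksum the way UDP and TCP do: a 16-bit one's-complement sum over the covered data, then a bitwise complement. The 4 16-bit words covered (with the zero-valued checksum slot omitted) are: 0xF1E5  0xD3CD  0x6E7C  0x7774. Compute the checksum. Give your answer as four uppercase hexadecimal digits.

545B

One's-complement addition (fold any carry out of bit 15 back into bit 0):
  0xF1E5 + 0xD3CD = 0x1C5B2 → wrap carry → 0xC5B3
  0xC5B3 + 0x6E7C = 0x1342F → wrap carry → 0x3430
  0x3430 + 0x7774 = 0x0ABA4
One's-complement sum = 0xABA4.
Checksum = ~0xABA4 & 0xFFFF = 0x545B.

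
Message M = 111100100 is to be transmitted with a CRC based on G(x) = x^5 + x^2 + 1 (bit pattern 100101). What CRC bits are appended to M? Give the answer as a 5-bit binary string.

Append 5 zeros: 11110010000000. Divide by 100101 (XOR where the leading bit is 1):
  pos 0: 111100 XOR 100101 = 011001
  pos 1: 110011 XOR 100101 = 010110
  pos 2: 101100 XOR 100101 = 001001
  pos 4: 100100 XOR 100101 = 000001
Remainder (last 5 bits) = 10000. This is the CRC / FCS.

10000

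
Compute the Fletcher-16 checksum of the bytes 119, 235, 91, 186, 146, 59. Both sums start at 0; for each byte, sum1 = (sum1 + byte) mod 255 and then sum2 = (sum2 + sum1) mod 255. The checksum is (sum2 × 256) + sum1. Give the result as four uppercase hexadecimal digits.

6647

Running sums (mod 255):
  after byte 0 (119): sum1=119, sum2=119
  after byte 1 (235): sum1=99, sum2=218
  after byte 2 (91): sum1=190, sum2=153
  after byte 3 (186): sum1=121, sum2=19
  after byte 4 (146): sum1=12, sum2=31
  after byte 5 (59): sum1=71, sum2=102
Checksum = sum2·256 + sum1 = 102·256 + 71 = 26183 = 0x6647.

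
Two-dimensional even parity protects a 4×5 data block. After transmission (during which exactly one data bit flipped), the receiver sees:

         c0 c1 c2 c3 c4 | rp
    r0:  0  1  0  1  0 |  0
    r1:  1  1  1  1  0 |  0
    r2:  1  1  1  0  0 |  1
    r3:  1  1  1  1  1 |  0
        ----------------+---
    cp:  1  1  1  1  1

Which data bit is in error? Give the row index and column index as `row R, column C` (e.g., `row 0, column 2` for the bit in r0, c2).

row 3, column 1

Recompute each row's even parity and compare to rp:
  r0: data parity 0, sent rp 0 → ok
  r1: data parity 0, sent rp 0 → ok
  r2: data parity 1, sent rp 1 → ok
  r3: data parity 1, sent rp 0 → mismatch
Recompute each column's even parity and compare to cp:
  c0: data parity 1, sent cp 1 → ok
  c1: data parity 0, sent cp 1 → mismatch
  c2: data parity 1, sent cp 1 → ok
  c3: data parity 1, sent cp 1 → ok
  c4: data parity 1, sent cp 1 → ok
Exactly one row (r3) and one column (c1) fail → the flipped bit is at their intersection.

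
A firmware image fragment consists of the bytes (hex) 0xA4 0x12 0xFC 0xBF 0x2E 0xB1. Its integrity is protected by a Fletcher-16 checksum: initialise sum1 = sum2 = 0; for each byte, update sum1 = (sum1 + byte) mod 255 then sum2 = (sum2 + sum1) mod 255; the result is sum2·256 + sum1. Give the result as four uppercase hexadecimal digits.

7753

Running sums (mod 255):
  after byte 0 (0xA4): sum1=164, sum2=164
  after byte 1 (0x12): sum1=182, sum2=91
  after byte 2 (0xFC): sum1=179, sum2=15
  after byte 3 (0xBF): sum1=115, sum2=130
  after byte 4 (0x2E): sum1=161, sum2=36
  after byte 5 (0xB1): sum1=83, sum2=119
Checksum = sum2·256 + sum1 = 119·256 + 83 = 30547 = 0x7753.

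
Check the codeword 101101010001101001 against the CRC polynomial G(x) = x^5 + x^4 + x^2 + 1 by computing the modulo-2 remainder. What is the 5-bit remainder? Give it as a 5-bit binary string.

00111

Modulo-2 division of 101101010001101001 by 110101:
  pos 0: 101101 XOR 110101 = 011000
  pos 1: 110000 XOR 110101 = 000101
  pos 4: 101100 XOR 110101 = 011001
  pos 5: 110010 XOR 110101 = 000111
  pos 8: 111110 XOR 110101 = 001011
  pos 10: 101110 XOR 110101 = 011011
  pos 11: 110110 XOR 110101 = 000011
Remainder = 00111 (nonzero — an error is detected).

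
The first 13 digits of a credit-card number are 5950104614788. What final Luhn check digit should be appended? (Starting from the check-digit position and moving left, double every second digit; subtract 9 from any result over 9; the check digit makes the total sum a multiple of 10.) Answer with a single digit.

Partial digits right→left: 8 8 7 4 1 6 4 0 1 0 5 9 5
Double every second digit counting from the check-digit position (so the 1st, 3rd, 5th, ... of the partial from the right).
  doubled (with −9 where >9): 7 5 2 8 2 1 1 → sum 26
  kept as-is: 8 4 6 0 0 9 → sum 27
Total = 26 + 27 = 53.
Check digit = (10 − (53 mod 10)) mod 10 = 7.

7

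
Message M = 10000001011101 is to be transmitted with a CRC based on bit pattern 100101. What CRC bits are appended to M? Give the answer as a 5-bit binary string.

Append 5 zeros: 1000000101110100000. Divide by 100101 (XOR where the leading bit is 1):
  pos 0: 100000 XOR 100101 = 000101
  pos 3: 101010 XOR 100101 = 001111
  pos 5: 111111 XOR 100101 = 011010
  pos 6: 110101 XOR 100101 = 010000
  pos 7: 100000 XOR 100101 = 000101
  pos 10: 101100 XOR 100101 = 001001
  pos 12: 100100 XOR 100101 = 000001
Remainder (last 5 bits) = 00010. This is the CRC / FCS.

00010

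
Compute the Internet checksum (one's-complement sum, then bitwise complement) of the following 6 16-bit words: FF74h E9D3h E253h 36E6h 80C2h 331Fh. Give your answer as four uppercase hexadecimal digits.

One's-complement addition (fold any carry out of bit 15 back into bit 0):
  0xFF74 + 0xE9D3 = 0x1E947 → wrap carry → 0xE948
  0xE948 + 0xE253 = 0x1CB9B → wrap carry → 0xCB9C
  0xCB9C + 0x36E6 = 0x10282 → wrap carry → 0x0283
  0x0283 + 0x80C2 = 0x08345
  0x8345 + 0x331F = 0x0B664
One's-complement sum = 0xB664.
Checksum = ~0xB664 & 0xFFFF = 0x499B.

499B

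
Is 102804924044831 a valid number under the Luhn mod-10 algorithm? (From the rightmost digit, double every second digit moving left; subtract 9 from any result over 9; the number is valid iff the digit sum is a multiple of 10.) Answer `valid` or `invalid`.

invalid

From the right, keep odd positions and double even positions (subtract 9 from any doubled value over 9):
  doubled (positions 2,4,...): 6 8 0 4 8 7 0 → sum 33
  kept (positions 1,3,...): 1 8 4 4 9 0 2 1 → sum 29
Total = 62.
62 mod 10 = 2, so the number is invalid.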